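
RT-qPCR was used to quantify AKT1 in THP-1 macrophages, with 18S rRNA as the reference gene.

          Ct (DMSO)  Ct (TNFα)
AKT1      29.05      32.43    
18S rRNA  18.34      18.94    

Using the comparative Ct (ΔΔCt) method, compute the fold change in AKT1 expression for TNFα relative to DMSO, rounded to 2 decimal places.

0.15

ΔCt(DMSO) = 29.050 − 18.340 = 10.710
ΔCt(TNFα) = 32.430 − 18.940 = 13.490
ΔΔCt = 13.490 − 10.710 = 2.780
Fold change = 2^(−2.780) = 0.146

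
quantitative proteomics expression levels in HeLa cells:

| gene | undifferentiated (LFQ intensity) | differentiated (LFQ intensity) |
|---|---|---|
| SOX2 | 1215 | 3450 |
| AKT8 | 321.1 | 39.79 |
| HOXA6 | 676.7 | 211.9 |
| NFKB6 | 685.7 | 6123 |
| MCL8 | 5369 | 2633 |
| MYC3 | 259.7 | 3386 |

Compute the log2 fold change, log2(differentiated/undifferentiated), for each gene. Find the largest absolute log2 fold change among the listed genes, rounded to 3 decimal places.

3.705

log2(3450/1215) = 1.506  (SOX2)
log2(39.79/321.1) = -3.013  (AKT8)
log2(211.9/676.7) = -1.675  (HOXA6)
log2(6123/685.7) = 3.159  (NFKB6)
log2(2633/5369) = -1.028  (MCL8)
log2(3386/259.7) = 3.705  (MYC3)
The largest magnitude belongs to MYC3.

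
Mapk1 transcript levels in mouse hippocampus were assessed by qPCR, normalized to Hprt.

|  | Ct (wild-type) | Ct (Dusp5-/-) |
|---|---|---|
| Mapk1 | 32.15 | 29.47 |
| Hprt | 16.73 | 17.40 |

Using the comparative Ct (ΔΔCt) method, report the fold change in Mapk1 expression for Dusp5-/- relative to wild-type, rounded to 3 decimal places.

10.196

ΔCt(wild-type) = 32.150 − 16.730 = 15.420
ΔCt(Dusp5-/-) = 29.470 − 17.400 = 12.070
ΔΔCt = 12.070 − 15.420 = -3.350
Fold change = 2^(−(-3.350)) = 2^3.350 = 10.1965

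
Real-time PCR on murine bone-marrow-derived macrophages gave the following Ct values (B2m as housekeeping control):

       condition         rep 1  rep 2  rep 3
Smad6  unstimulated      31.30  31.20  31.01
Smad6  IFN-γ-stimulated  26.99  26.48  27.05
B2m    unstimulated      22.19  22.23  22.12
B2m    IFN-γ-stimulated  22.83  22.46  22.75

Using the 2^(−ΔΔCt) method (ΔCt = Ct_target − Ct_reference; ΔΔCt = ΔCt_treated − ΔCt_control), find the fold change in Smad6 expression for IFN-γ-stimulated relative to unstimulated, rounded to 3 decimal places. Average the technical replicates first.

28.443

Mean Ct: Smad6 unstimulated 31.170; Smad6 IFN-γ-stimulated 26.840; B2m unstimulated 22.180; B2m IFN-γ-stimulated 22.680
ΔCt(unstimulated) = 31.170 − 22.180 = 8.990
ΔCt(IFN-γ-stimulated) = 26.840 − 22.680 = 4.160
ΔΔCt = 4.160 − 8.990 = -4.830
Fold change = 2^(−(-4.830)) = 2^4.830 = 28.4430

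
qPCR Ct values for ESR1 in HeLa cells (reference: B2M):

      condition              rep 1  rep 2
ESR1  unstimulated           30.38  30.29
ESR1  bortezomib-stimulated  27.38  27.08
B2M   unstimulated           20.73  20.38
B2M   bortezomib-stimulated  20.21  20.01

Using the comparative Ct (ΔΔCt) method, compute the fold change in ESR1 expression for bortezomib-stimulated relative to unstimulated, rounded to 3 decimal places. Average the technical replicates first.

6.320

Mean Ct: ESR1 unstimulated 30.335; ESR1 bortezomib-stimulated 27.230; B2M unstimulated 20.555; B2M bortezomib-stimulated 20.110
ΔCt(unstimulated) = 30.335 − 20.555 = 9.780
ΔCt(bortezomib-stimulated) = 27.230 − 20.110 = 7.120
ΔΔCt = 7.120 − 9.780 = -2.660
Fold change = 2^(−(-2.660)) = 2^2.660 = 6.3203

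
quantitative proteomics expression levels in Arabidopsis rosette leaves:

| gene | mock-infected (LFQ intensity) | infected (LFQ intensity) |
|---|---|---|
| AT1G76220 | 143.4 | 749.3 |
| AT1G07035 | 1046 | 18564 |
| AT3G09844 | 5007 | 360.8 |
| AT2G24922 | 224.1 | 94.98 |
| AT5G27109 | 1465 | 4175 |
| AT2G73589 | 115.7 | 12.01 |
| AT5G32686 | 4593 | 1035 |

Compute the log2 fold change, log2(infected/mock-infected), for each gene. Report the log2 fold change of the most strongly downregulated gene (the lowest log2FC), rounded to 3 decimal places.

log2(749.3/143.4) = 2.385  (AT1G76220)
log2(18564/1046) = 4.150  (AT1G07035)
log2(360.8/5007) = -3.795  (AT3G09844)
log2(94.98/224.1) = -1.238  (AT2G24922)
log2(4175/1465) = 1.511  (AT5G27109)
log2(12.01/115.7) = -3.268  (AT2G73589)
log2(1035/4593) = -2.150  (AT5G32686)
AT3G09844 is most strongly downregulated.

-3.795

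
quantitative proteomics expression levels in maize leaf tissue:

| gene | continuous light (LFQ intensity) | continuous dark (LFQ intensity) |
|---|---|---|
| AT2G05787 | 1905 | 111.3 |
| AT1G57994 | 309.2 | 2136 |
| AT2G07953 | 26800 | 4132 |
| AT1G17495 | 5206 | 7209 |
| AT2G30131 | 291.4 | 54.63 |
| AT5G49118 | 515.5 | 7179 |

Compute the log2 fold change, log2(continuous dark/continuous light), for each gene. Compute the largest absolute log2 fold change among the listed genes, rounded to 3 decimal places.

log2(111.3/1905) = -4.097  (AT2G05787)
log2(2136/309.2) = 2.788  (AT1G57994)
log2(4132/26800) = -2.697  (AT2G07953)
log2(7209/5206) = 0.470  (AT1G17495)
log2(54.63/291.4) = -2.415  (AT2G30131)
log2(7179/515.5) = 3.800  (AT5G49118)
The largest magnitude belongs to AT2G05787.

4.097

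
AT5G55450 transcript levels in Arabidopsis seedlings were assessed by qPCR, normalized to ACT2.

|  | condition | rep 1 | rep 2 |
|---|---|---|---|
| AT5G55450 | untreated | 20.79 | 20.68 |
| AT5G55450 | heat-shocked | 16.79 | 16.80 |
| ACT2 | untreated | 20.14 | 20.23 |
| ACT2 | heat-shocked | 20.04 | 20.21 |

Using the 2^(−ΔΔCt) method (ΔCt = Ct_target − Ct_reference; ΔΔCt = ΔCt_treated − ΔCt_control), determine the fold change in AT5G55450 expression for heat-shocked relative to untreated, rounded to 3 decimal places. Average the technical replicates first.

14.723

Mean Ct: AT5G55450 untreated 20.735; AT5G55450 heat-shocked 16.795; ACT2 untreated 20.185; ACT2 heat-shocked 20.125
ΔCt(untreated) = 20.735 − 20.185 = 0.550
ΔCt(heat-shocked) = 16.795 − 20.125 = -3.330
ΔΔCt = -3.330 − 0.550 = -3.880
Fold change = 2^(−(-3.880)) = 2^3.880 = 14.7230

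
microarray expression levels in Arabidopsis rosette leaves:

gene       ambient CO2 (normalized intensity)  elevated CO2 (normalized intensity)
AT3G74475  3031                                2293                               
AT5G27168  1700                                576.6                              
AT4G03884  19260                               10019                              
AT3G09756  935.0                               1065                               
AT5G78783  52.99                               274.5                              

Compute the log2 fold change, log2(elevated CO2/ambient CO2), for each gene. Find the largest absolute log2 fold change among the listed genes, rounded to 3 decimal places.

2.373

log2(2293/3031) = -0.403  (AT3G74475)
log2(576.6/1700) = -1.560  (AT5G27168)
log2(10019/19260) = -0.943  (AT4G03884)
log2(1065/935.0) = 0.188  (AT3G09756)
log2(274.5/52.99) = 2.373  (AT5G78783)
The largest magnitude belongs to AT5G78783.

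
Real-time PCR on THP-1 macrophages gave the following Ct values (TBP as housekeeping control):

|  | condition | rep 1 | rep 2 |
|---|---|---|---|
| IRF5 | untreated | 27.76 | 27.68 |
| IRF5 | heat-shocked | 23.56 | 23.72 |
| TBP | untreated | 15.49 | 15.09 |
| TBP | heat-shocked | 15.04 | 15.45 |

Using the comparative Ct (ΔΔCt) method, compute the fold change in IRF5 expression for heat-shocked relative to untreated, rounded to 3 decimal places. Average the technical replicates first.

16.393

Mean Ct: IRF5 untreated 27.720; IRF5 heat-shocked 23.640; TBP untreated 15.290; TBP heat-shocked 15.245
ΔCt(untreated) = 27.720 − 15.290 = 12.430
ΔCt(heat-shocked) = 23.640 − 15.245 = 8.395
ΔΔCt = 8.395 − 12.430 = -4.035
Fold change = 2^(−(-4.035)) = 2^4.035 = 16.3929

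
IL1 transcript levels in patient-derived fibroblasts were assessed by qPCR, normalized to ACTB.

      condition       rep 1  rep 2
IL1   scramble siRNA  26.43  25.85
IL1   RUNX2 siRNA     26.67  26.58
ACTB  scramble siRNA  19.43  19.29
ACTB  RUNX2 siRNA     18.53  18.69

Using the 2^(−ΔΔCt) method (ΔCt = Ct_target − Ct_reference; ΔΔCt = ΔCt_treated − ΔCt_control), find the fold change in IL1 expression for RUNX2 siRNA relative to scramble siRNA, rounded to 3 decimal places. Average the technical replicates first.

Mean Ct: IL1 scramble siRNA 26.140; IL1 RUNX2 siRNA 26.625; ACTB scramble siRNA 19.360; ACTB RUNX2 siRNA 18.610
ΔCt(scramble siRNA) = 26.140 − 19.360 = 6.780
ΔCt(RUNX2 siRNA) = 26.625 − 18.610 = 8.015
ΔΔCt = 8.015 − 6.780 = 1.235
Fold change = 2^(−1.235) = 0.4248

0.425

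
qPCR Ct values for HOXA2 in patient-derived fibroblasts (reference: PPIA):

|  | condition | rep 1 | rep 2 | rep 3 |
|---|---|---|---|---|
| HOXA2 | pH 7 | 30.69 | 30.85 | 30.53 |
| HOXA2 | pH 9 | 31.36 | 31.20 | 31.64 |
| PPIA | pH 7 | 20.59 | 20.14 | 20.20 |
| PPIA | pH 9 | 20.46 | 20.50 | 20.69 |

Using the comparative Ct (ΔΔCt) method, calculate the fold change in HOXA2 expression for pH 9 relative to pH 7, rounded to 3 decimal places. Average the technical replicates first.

0.722

Mean Ct: HOXA2 pH 7 30.690; HOXA2 pH 9 31.400; PPIA pH 7 20.310; PPIA pH 9 20.550
ΔCt(pH 7) = 30.690 − 20.310 = 10.380
ΔCt(pH 9) = 31.400 − 20.550 = 10.850
ΔΔCt = 10.850 − 10.380 = 0.470
Fold change = 2^(−0.470) = 0.7220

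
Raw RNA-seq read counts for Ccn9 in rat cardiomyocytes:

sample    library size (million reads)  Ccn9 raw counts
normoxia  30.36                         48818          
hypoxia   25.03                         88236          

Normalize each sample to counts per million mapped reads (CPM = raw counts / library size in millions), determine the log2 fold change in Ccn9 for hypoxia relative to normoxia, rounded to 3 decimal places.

1.132

CPM(normoxia) = 48818 / 30.36 = 1607.9710
CPM(hypoxia) = 88236 / 25.03 = 3525.2097
Fold change = 3525.2097 / 1607.9710 = 2.19233
log2(2.19233) = 1.1325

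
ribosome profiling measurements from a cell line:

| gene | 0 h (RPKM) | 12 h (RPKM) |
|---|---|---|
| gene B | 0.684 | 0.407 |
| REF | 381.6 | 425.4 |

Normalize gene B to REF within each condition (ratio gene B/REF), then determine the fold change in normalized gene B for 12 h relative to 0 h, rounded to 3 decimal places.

gene B/REF (0 h) = 0.684 / 381.6 = 0.0017925
gene B/REF (12 h) = 0.407 / 425.4 = 0.00095675
Fold change = 0.00095675 / 0.0017925 = 0.5338

0.534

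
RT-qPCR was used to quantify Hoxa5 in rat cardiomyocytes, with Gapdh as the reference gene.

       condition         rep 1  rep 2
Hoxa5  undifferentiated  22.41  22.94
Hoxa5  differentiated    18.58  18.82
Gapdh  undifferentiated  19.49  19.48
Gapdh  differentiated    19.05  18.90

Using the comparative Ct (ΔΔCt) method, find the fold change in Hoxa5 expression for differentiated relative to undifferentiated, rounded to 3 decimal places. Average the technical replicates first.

11.043

Mean Ct: Hoxa5 undifferentiated 22.675; Hoxa5 differentiated 18.700; Gapdh undifferentiated 19.485; Gapdh differentiated 18.975
ΔCt(undifferentiated) = 22.675 − 19.485 = 3.190
ΔCt(differentiated) = 18.700 − 18.975 = -0.275
ΔΔCt = -0.275 − 3.190 = -3.465
Fold change = 2^(−(-3.465)) = 2^3.465 = 11.0425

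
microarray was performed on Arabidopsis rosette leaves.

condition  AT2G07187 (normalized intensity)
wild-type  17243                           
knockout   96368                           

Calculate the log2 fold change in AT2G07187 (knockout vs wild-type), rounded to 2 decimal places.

2.48

Fold change = 96368 / 17243 = 5.5888
log2(5.5888) = 2.483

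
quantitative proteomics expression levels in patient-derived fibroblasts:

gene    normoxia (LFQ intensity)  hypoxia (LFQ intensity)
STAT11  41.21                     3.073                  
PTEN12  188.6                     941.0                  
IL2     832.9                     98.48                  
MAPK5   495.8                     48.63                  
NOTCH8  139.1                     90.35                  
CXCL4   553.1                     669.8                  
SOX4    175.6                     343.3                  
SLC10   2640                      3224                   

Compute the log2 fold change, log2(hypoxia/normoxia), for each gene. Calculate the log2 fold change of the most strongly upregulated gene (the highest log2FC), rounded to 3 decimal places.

2.319

log2(3.073/41.21) = -3.745  (STAT11)
log2(941.0/188.6) = 2.319  (PTEN12)
log2(98.48/832.9) = -3.080  (IL2)
log2(48.63/495.8) = -3.350  (MAPK5)
log2(90.35/139.1) = -0.623  (NOTCH8)
log2(669.8/553.1) = 0.276  (CXCL4)
log2(343.3/175.6) = 0.967  (SOX4)
log2(3224/2640) = 0.288  (SLC10)
PTEN12 is most strongly upregulated.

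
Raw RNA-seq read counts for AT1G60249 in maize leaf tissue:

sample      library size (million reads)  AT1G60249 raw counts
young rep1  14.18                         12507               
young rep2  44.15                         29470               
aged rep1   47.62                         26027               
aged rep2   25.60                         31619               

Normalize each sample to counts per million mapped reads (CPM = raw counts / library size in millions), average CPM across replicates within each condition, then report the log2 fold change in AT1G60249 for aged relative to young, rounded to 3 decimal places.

0.201

CPM(young rep1) = 12507 / 14.18 = 882.0169
CPM(young rep2) = 29470 / 44.15 = 667.4972
CPM(aged rep1) = 26027 / 47.62 = 546.5561
CPM(aged rep2) = 31619 / 25.60 = 1235.1172
mean CPM(young) = 774.7570; mean CPM(aged) = 890.8366
Fold change = 890.8366 / 774.7570 = 1.14983
log2(1.14983) = 0.2014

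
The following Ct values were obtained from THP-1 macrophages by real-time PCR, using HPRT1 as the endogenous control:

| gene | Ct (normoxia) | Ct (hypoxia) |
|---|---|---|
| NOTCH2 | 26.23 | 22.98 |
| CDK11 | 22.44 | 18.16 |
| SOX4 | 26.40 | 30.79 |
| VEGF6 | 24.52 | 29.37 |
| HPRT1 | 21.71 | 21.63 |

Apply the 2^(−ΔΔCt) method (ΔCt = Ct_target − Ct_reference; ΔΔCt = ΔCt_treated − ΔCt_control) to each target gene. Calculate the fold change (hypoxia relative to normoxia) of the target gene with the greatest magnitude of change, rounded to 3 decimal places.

0.033

NOTCH2: ΔΔCt = (22.98−21.63) − (26.23−21.71) = 1.35 − 4.52 = -3.17; fold change = 2^3.17 = 9.000
CDK11: ΔΔCt = (18.16−21.63) − (22.44−21.71) = -3.47 − 0.73 = -4.20; fold change = 2^4.20 = 18.379
SOX4: ΔΔCt = (30.79−21.63) − (26.40−21.71) = 9.16 − 4.69 = 4.47; fold change = 2^-4.47 = 0.045
VEGF6: ΔΔCt = (29.37−21.63) − (24.52−21.71) = 7.74 − 2.81 = 4.93; fold change = 2^-4.93 = 0.033
VEGF6 has the largest |ΔΔCt| = 4.93.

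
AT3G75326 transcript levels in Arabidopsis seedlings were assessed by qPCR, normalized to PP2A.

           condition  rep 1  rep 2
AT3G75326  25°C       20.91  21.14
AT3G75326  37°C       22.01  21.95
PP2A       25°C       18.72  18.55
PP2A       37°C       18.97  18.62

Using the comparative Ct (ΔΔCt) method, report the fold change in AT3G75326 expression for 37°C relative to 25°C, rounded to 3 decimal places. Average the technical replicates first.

0.576

Mean Ct: AT3G75326 25°C 21.025; AT3G75326 37°C 21.980; PP2A 25°C 18.635; PP2A 37°C 18.795
ΔCt(25°C) = 21.025 − 18.635 = 2.390
ΔCt(37°C) = 21.980 − 18.795 = 3.185
ΔΔCt = 3.185 − 2.390 = 0.795
Fold change = 2^(−0.795) = 0.5763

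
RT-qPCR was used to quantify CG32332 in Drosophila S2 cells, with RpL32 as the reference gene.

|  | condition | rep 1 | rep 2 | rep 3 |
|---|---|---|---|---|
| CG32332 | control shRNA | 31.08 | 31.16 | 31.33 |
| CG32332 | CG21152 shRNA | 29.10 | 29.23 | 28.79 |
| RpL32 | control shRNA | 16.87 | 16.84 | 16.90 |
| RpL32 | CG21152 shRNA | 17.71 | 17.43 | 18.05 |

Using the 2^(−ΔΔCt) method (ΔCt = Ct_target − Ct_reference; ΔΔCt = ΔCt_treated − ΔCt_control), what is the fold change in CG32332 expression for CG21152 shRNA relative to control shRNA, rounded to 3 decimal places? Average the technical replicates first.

Mean Ct: CG32332 control shRNA 31.190; CG32332 CG21152 shRNA 29.040; RpL32 control shRNA 16.870; RpL32 CG21152 shRNA 17.730
ΔCt(control shRNA) = 31.190 − 16.870 = 14.320
ΔCt(CG21152 shRNA) = 29.040 − 17.730 = 11.310
ΔΔCt = 11.310 − 14.320 = -3.010
Fold change = 2^(−(-3.010)) = 2^3.010 = 8.0556

8.056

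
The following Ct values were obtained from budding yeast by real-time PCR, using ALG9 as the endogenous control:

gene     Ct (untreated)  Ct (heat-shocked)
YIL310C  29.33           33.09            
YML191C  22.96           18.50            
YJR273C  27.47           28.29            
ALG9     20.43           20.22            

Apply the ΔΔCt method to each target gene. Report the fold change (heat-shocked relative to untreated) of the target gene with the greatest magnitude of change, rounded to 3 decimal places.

YIL310C: ΔΔCt = (33.09−20.22) − (29.33−20.43) = 12.87 − 8.90 = 3.97; fold change = 2^-3.97 = 0.064
YML191C: ΔΔCt = (18.50−20.22) − (22.96−20.43) = -1.72 − 2.53 = -4.25; fold change = 2^4.25 = 19.027
YJR273C: ΔΔCt = (28.29−20.22) − (27.47−20.43) = 8.07 − 7.04 = 1.03; fold change = 2^-1.03 = 0.490
YML191C has the largest |ΔΔCt| = 4.25.

19.027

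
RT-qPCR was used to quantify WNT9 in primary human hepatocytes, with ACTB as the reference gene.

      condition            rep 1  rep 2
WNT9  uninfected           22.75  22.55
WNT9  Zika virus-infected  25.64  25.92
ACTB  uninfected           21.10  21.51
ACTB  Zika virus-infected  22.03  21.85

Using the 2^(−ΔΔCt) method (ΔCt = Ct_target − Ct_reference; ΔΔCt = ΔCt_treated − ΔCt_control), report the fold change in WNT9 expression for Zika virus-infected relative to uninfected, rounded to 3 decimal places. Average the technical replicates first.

Mean Ct: WNT9 uninfected 22.650; WNT9 Zika virus-infected 25.780; ACTB uninfected 21.305; ACTB Zika virus-infected 21.940
ΔCt(uninfected) = 22.650 − 21.305 = 1.345
ΔCt(Zika virus-infected) = 25.780 − 21.940 = 3.840
ΔΔCt = 3.840 − 1.345 = 2.495
Fold change = 2^(−2.495) = 0.1774

0.177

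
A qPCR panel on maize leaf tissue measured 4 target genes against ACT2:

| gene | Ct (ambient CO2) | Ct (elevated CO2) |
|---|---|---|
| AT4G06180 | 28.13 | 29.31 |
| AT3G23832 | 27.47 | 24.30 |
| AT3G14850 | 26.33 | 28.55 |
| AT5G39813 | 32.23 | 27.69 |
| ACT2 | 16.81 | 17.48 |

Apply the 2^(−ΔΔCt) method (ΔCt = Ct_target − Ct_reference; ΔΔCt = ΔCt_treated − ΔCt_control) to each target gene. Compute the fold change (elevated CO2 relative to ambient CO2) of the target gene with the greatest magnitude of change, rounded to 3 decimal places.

AT4G06180: ΔΔCt = (29.31−17.48) − (28.13−16.81) = 11.83 − 11.32 = 0.51; fold change = 2^-0.51 = 0.702
AT3G23832: ΔΔCt = (24.30−17.48) − (27.47−16.81) = 6.82 − 10.66 = -3.84; fold change = 2^3.84 = 14.320
AT3G14850: ΔΔCt = (28.55−17.48) − (26.33−16.81) = 11.07 − 9.52 = 1.55; fold change = 2^-1.55 = 0.342
AT5G39813: ΔΔCt = (27.69−17.48) − (32.23−16.81) = 10.21 − 15.42 = -5.21; fold change = 2^5.21 = 37.014
AT5G39813 has the largest |ΔΔCt| = 5.21.

37.014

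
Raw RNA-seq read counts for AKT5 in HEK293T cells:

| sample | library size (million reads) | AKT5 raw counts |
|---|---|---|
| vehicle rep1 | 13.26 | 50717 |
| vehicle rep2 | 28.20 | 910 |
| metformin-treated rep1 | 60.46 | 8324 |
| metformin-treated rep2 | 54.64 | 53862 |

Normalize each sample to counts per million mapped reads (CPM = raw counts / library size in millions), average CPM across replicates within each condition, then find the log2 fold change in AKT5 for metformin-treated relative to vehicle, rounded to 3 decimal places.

-1.780

CPM(vehicle rep1) = 50717 / 13.26 = 3824.8115
CPM(vehicle rep2) = 910 / 28.20 = 32.2695
CPM(metformin-treated rep1) = 8324 / 60.46 = 137.6778
CPM(metformin-treated rep2) = 53862 / 54.64 = 985.7613
mean CPM(vehicle) = 1928.5405; mean CPM(metformin-treated) = 561.7196
Fold change = 561.7196 / 1928.5405 = 0.29127
log2(0.29127) = -1.7796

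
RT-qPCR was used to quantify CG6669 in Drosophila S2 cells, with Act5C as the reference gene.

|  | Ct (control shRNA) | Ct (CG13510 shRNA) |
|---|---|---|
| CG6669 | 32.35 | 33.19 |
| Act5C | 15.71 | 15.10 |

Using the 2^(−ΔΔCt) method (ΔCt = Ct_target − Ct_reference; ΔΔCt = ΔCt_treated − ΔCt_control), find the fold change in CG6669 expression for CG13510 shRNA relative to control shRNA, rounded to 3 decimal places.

ΔCt(control shRNA) = 32.350 − 15.710 = 16.640
ΔCt(CG13510 shRNA) = 33.190 − 15.100 = 18.090
ΔΔCt = 18.090 − 16.640 = 1.450
Fold change = 2^(−1.450) = 0.3660

0.366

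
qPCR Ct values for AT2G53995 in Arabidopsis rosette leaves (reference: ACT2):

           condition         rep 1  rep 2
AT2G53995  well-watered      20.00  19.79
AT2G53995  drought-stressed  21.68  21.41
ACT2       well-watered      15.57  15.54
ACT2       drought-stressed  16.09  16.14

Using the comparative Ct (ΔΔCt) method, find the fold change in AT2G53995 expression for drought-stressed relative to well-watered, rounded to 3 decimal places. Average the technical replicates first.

0.470

Mean Ct: AT2G53995 well-watered 19.895; AT2G53995 drought-stressed 21.545; ACT2 well-watered 15.555; ACT2 drought-stressed 16.115
ΔCt(well-watered) = 19.895 − 15.555 = 4.340
ΔCt(drought-stressed) = 21.545 − 16.115 = 5.430
ΔΔCt = 5.430 − 4.340 = 1.090
Fold change = 2^(−1.090) = 0.4698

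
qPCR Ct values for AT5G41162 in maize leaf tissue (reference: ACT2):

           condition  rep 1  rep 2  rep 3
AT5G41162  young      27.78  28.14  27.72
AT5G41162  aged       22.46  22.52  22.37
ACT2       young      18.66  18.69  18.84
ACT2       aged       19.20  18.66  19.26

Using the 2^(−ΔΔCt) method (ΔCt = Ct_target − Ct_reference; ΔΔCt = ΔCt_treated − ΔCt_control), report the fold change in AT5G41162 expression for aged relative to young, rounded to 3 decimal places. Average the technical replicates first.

Mean Ct: AT5G41162 young 27.880; AT5G41162 aged 22.450; ACT2 young 18.730; ACT2 aged 19.040
ΔCt(young) = 27.880 − 18.730 = 9.150
ΔCt(aged) = 22.450 − 19.040 = 3.410
ΔΔCt = 3.410 − 9.150 = -5.740
Fold change = 2^(−(-5.740)) = 2^5.740 = 53.4456

53.446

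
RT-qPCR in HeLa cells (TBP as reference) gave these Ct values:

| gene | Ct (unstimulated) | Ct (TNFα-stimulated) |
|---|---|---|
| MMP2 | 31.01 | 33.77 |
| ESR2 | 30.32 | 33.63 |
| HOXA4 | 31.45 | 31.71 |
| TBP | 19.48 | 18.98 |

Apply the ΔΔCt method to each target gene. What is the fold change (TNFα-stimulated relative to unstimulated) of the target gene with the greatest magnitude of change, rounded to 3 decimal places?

MMP2: ΔΔCt = (33.77−18.98) − (31.01−19.48) = 14.79 − 11.53 = 3.26; fold change = 2^-3.26 = 0.104
ESR2: ΔΔCt = (33.63−18.98) − (30.32−19.48) = 14.65 − 10.84 = 3.81; fold change = 2^-3.81 = 0.071
HOXA4: ΔΔCt = (31.71−18.98) − (31.45−19.48) = 12.73 − 11.97 = 0.76; fold change = 2^-0.76 = 0.590
ESR2 has the largest |ΔΔCt| = 3.81.

0.071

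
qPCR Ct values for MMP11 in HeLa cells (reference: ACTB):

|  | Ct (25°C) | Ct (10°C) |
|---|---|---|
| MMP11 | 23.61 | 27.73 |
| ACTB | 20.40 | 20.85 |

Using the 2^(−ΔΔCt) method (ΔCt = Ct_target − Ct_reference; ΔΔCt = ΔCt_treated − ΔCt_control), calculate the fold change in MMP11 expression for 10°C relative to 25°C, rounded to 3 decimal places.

ΔCt(25°C) = 23.610 − 20.400 = 3.210
ΔCt(10°C) = 27.730 − 20.850 = 6.880
ΔΔCt = 6.880 − 3.210 = 3.670
Fold change = 2^(−3.670) = 0.0786

0.079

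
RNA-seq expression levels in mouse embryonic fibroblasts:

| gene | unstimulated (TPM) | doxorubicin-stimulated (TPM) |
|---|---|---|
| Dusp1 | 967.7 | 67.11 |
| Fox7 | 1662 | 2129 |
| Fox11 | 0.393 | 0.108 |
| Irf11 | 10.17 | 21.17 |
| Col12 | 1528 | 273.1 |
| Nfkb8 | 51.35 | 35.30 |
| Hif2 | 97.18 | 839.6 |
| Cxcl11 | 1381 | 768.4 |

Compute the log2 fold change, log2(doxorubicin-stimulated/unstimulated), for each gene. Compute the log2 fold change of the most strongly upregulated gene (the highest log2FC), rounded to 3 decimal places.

3.111

log2(67.11/967.7) = -3.850  (Dusp1)
log2(2129/1662) = 0.357  (Fox7)
log2(0.108/0.393) = -1.863  (Fox11)
log2(21.17/10.17) = 1.058  (Irf11)
log2(273.1/1528) = -2.484  (Col12)
log2(35.30/51.35) = -0.541  (Nfkb8)
log2(839.6/97.18) = 3.111  (Hif2)
log2(768.4/1381) = -0.846  (Cxcl11)
Hif2 is most strongly upregulated.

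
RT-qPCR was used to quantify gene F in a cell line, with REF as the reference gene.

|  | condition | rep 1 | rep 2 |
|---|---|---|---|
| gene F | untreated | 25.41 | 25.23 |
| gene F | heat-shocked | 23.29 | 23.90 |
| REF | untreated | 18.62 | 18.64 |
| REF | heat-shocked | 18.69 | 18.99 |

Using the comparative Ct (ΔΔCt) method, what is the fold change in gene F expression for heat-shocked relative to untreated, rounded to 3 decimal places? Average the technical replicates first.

Mean Ct: gene F untreated 25.320; gene F heat-shocked 23.595; REF untreated 18.630; REF heat-shocked 18.840
ΔCt(untreated) = 25.320 − 18.630 = 6.690
ΔCt(heat-shocked) = 23.595 − 18.840 = 4.755
ΔΔCt = 4.755 − 6.690 = -1.935
Fold change = 2^(−(-1.935)) = 2^1.935 = 3.8238

3.824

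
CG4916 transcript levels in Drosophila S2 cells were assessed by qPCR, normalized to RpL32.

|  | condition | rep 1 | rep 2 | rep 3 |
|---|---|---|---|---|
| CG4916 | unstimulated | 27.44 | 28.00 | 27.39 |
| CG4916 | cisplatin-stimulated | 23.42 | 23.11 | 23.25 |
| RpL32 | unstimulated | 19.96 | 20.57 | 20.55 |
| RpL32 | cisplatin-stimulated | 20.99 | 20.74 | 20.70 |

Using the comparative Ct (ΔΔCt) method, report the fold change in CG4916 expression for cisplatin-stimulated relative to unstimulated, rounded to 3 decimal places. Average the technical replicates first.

Mean Ct: CG4916 unstimulated 27.610; CG4916 cisplatin-stimulated 23.260; RpL32 unstimulated 20.360; RpL32 cisplatin-stimulated 20.810
ΔCt(unstimulated) = 27.610 − 20.360 = 7.250
ΔCt(cisplatin-stimulated) = 23.260 − 20.810 = 2.450
ΔΔCt = 2.450 − 7.250 = -4.800
Fold change = 2^(−(-4.800)) = 2^4.800 = 27.8576

27.858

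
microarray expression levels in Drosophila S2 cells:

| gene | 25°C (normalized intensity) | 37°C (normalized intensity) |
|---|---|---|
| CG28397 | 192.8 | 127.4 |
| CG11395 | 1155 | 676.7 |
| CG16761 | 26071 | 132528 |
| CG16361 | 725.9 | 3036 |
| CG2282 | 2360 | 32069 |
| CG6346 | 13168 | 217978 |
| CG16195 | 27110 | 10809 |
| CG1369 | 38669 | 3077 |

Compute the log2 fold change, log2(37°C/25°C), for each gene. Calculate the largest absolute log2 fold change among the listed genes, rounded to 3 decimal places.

log2(127.4/192.8) = -0.598  (CG28397)
log2(676.7/1155) = -0.771  (CG11395)
log2(132528/26071) = 2.346  (CG16761)
log2(3036/725.9) = 2.064  (CG16361)
log2(32069/2360) = 3.764  (CG2282)
log2(217978/13168) = 4.049  (CG6346)
log2(10809/27110) = -1.327  (CG16195)
log2(3077/38669) = -3.652  (CG1369)
The largest magnitude belongs to CG6346.

4.049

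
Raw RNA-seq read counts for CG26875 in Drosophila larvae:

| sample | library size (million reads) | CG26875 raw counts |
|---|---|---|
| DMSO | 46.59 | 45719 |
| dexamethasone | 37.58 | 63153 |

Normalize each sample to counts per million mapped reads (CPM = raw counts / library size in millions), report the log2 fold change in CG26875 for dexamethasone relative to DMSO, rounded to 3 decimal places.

CPM(DMSO) = 45719 / 46.59 = 981.3050
CPM(dexamethasone) = 63153 / 37.58 = 1680.4949
Fold change = 1680.4949 / 981.3050 = 1.71251
log2(1.71251) = 0.7761

0.776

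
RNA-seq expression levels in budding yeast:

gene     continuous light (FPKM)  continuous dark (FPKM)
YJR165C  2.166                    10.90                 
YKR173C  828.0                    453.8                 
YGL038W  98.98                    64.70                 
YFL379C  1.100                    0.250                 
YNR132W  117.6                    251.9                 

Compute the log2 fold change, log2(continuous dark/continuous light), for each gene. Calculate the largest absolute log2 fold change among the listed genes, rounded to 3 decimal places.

log2(10.90/2.166) = 2.331  (YJR165C)
log2(453.8/828.0) = -0.868  (YKR173C)
log2(64.70/98.98) = -0.613  (YGL038W)
log2(0.250/1.100) = -2.138  (YFL379C)
log2(251.9/117.6) = 1.099  (YNR132W)
The largest magnitude belongs to YJR165C.

2.331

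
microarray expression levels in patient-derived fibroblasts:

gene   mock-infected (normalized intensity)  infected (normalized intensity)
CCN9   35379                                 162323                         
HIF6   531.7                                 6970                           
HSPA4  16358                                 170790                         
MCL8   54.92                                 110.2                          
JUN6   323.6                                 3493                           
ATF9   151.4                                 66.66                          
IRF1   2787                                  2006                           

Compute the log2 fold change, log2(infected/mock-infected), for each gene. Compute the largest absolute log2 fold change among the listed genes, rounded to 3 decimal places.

3.712

log2(162323/35379) = 2.198  (CCN9)
log2(6970/531.7) = 3.712  (HIF6)
log2(170790/16358) = 3.384  (HSPA4)
log2(110.2/54.92) = 1.005  (MCL8)
log2(3493/323.6) = 3.432  (JUN6)
log2(66.66/151.4) = -1.183  (ATF9)
log2(2006/2787) = -0.474  (IRF1)
The largest magnitude belongs to HIF6.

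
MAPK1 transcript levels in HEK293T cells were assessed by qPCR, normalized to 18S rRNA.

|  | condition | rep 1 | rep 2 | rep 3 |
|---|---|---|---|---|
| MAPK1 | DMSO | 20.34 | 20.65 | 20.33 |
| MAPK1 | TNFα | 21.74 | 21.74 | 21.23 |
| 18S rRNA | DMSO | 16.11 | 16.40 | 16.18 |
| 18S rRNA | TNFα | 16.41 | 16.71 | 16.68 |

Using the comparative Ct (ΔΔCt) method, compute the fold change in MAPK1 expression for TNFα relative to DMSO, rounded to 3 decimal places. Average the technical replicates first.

0.590

Mean Ct: MAPK1 DMSO 20.440; MAPK1 TNFα 21.570; 18S rRNA DMSO 16.230; 18S rRNA TNFα 16.600
ΔCt(DMSO) = 20.440 − 16.230 = 4.210
ΔCt(TNFα) = 21.570 − 16.600 = 4.970
ΔΔCt = 4.970 − 4.210 = 0.760
Fold change = 2^(−0.760) = 0.5905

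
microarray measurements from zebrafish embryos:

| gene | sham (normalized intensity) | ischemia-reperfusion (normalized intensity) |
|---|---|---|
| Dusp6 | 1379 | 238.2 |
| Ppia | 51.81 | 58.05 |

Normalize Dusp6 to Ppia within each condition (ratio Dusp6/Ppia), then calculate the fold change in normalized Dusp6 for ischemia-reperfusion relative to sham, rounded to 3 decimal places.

0.154

Dusp6/Ppia (sham) = 1379 / 51.81 = 26.616
Dusp6/Ppia (ischemia-reperfusion) = 238.2 / 58.05 = 4.1034
Fold change = 4.1034 / 26.616 = 0.1542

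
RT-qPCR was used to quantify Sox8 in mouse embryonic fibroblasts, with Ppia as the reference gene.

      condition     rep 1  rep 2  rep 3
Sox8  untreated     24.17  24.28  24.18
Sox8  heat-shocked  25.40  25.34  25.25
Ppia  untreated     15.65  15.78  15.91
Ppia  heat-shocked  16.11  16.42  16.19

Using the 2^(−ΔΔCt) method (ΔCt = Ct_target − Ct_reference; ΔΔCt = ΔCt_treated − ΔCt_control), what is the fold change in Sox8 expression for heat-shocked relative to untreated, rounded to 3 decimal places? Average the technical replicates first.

Mean Ct: Sox8 untreated 24.210; Sox8 heat-shocked 25.330; Ppia untreated 15.780; Ppia heat-shocked 16.240
ΔCt(untreated) = 24.210 − 15.780 = 8.430
ΔCt(heat-shocked) = 25.330 − 16.240 = 9.090
ΔΔCt = 9.090 − 8.430 = 0.660
Fold change = 2^(−0.660) = 0.6329

0.633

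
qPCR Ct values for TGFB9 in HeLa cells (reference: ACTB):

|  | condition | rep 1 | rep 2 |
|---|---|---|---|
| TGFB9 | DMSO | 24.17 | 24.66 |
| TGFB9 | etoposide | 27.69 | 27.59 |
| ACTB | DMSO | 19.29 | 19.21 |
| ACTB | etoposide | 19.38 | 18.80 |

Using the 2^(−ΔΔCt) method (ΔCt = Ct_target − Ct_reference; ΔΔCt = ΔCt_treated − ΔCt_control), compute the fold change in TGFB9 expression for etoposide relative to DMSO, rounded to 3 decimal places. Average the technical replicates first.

Mean Ct: TGFB9 DMSO 24.415; TGFB9 etoposide 27.640; ACTB DMSO 19.250; ACTB etoposide 19.090
ΔCt(DMSO) = 24.415 − 19.250 = 5.165
ΔCt(etoposide) = 27.640 − 19.090 = 8.550
ΔΔCt = 8.550 − 5.165 = 3.385
Fold change = 2^(−3.385) = 0.0957

0.096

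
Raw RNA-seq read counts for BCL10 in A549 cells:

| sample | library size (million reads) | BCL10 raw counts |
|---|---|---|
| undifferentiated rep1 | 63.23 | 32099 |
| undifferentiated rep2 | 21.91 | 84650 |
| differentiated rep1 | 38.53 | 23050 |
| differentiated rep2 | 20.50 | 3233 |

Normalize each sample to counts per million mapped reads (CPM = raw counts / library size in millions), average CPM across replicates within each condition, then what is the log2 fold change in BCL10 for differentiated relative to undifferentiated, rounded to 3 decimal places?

CPM(undifferentiated rep1) = 32099 / 63.23 = 507.6546
CPM(undifferentiated rep2) = 84650 / 21.91 = 3863.5326
CPM(differentiated rep1) = 23050 / 38.53 = 598.2351
CPM(differentiated rep2) = 3233 / 20.50 = 157.7073
mean CPM(undifferentiated) = 2185.5936; mean CPM(differentiated) = 377.9712
Fold change = 377.9712 / 2185.5936 = 0.17294
log2(0.17294) = -2.5317

-2.532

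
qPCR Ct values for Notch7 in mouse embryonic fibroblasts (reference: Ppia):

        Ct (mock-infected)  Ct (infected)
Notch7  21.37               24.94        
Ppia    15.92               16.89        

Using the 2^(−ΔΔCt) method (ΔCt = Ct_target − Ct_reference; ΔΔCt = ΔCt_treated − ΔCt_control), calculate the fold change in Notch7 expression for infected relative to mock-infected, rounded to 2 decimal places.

0.16

ΔCt(mock-infected) = 21.370 − 15.920 = 5.450
ΔCt(infected) = 24.940 − 16.890 = 8.050
ΔΔCt = 8.050 − 5.450 = 2.600
Fold change = 2^(−2.600) = 0.165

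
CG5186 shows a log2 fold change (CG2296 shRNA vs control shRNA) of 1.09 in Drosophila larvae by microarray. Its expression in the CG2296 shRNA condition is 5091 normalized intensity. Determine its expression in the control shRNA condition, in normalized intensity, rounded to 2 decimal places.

Fold change = 2^(1.09) = 2.1287
control shRNA expression = 5091 / 2.1287 = 2391.56

2391.56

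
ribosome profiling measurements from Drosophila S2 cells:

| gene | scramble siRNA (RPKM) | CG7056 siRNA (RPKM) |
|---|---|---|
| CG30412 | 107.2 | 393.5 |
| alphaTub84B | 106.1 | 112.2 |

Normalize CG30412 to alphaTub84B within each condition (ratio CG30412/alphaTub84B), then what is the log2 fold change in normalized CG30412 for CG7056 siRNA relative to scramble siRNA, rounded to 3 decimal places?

1.795

CG30412/alphaTub84B (scramble siRNA) = 107.2 / 106.1 = 1.0104
CG30412/alphaTub84B (CG7056 siRNA) = 393.5 / 112.2 = 3.5071
Fold change = 3.5071 / 1.0104 = 3.4711
log2(3.4711) = 1.7954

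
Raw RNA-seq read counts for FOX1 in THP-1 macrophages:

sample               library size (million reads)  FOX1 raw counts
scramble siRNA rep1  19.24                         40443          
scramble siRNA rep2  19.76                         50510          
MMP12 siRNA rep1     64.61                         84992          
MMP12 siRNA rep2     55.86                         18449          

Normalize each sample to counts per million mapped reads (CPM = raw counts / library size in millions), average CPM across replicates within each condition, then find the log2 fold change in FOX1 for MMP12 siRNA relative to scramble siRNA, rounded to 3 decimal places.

CPM(scramble siRNA rep1) = 40443 / 19.24 = 2102.0270
CPM(scramble siRNA rep2) = 50510 / 19.76 = 2556.1741
CPM(MMP12 siRNA rep1) = 84992 / 64.61 = 1315.4620
CPM(MMP12 siRNA rep2) = 18449 / 55.86 = 330.2721
mean CPM(scramble siRNA) = 2329.1006; mean CPM(MMP12 siRNA) = 822.8671
Fold change = 822.8671 / 2329.1006 = 0.35330
log2(0.35330) = -1.5010

-1.501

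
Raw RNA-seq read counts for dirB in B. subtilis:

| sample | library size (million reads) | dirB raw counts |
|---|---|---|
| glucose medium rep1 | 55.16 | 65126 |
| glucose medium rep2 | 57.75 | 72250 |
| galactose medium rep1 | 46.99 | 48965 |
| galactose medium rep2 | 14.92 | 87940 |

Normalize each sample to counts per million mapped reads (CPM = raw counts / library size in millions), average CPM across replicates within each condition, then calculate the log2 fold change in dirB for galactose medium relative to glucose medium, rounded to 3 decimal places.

CPM(glucose medium rep1) = 65126 / 55.16 = 1180.6744
CPM(glucose medium rep2) = 72250 / 57.75 = 1251.0823
CPM(galactose medium rep1) = 48965 / 46.99 = 1042.0302
CPM(galactose medium rep2) = 87940 / 14.92 = 5894.1019
mean CPM(glucose medium) = 1215.8783; mean CPM(galactose medium) = 3468.0660
Fold change = 3468.0660 / 1215.8783 = 2.85231
log2(2.85231) = 1.5121

1.512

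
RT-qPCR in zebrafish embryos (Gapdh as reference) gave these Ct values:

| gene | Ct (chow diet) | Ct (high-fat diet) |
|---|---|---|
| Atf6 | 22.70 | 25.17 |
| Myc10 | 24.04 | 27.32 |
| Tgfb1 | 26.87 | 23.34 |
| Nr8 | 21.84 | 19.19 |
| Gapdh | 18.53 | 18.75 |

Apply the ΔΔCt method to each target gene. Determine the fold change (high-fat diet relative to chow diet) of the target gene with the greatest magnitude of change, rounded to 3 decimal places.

Atf6: ΔΔCt = (25.17−18.75) − (22.70−18.53) = 6.42 − 4.17 = 2.25; fold change = 2^-2.25 = 0.210
Myc10: ΔΔCt = (27.32−18.75) − (24.04−18.53) = 8.57 − 5.51 = 3.06; fold change = 2^-3.06 = 0.120
Tgfb1: ΔΔCt = (23.34−18.75) − (26.87−18.53) = 4.59 − 8.34 = -3.75; fold change = 2^3.75 = 13.454
Nr8: ΔΔCt = (19.19−18.75) − (21.84−18.53) = 0.44 − 3.31 = -2.87; fold change = 2^2.87 = 7.311
Tgfb1 has the largest |ΔΔCt| = 3.75.

13.454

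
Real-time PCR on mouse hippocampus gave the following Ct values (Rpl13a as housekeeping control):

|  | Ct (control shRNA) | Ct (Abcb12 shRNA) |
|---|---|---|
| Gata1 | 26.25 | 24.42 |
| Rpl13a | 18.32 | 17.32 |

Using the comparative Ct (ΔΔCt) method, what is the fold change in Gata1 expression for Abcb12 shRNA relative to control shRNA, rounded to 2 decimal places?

1.78

ΔCt(control shRNA) = 26.250 − 18.320 = 7.930
ΔCt(Abcb12 shRNA) = 24.420 − 17.320 = 7.100
ΔΔCt = 7.100 − 7.930 = -0.830
Fold change = 2^(−(-0.830)) = 2^0.830 = 1.778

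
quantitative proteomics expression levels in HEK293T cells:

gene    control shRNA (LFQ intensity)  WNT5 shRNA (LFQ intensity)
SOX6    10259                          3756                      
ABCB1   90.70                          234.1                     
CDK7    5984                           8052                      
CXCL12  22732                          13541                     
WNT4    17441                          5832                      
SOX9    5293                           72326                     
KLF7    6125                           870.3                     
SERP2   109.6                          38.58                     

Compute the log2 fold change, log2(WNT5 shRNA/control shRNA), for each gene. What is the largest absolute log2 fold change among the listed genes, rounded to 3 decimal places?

3.772

log2(3756/10259) = -1.450  (SOX6)
log2(234.1/90.70) = 1.368  (ABCB1)
log2(8052/5984) = 0.428  (CDK7)
log2(13541/22732) = -0.747  (CXCL12)
log2(5832/17441) = -1.580  (WNT4)
log2(72326/5293) = 3.772  (SOX9)
log2(870.3/6125) = -2.815  (KLF7)
log2(38.58/109.6) = -1.506  (SERP2)
The largest magnitude belongs to SOX9.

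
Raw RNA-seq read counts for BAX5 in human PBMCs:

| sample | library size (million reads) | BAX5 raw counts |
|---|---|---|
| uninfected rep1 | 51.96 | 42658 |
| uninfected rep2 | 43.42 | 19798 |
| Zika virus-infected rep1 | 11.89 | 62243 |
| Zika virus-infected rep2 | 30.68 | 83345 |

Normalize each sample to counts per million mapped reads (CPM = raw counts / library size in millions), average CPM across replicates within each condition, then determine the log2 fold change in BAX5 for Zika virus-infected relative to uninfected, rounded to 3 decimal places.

2.639

CPM(uninfected rep1) = 42658 / 51.96 = 820.9777
CPM(uninfected rep2) = 19798 / 43.42 = 455.9650
CPM(Zika virus-infected rep1) = 62243 / 11.89 = 5234.9033
CPM(Zika virus-infected rep2) = 83345 / 30.68 = 2716.5906
mean CPM(uninfected) = 638.4713; mean CPM(Zika virus-infected) = 3975.7469
Fold change = 3975.7469 / 638.4713 = 6.22698
log2(6.22698) = 2.6385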